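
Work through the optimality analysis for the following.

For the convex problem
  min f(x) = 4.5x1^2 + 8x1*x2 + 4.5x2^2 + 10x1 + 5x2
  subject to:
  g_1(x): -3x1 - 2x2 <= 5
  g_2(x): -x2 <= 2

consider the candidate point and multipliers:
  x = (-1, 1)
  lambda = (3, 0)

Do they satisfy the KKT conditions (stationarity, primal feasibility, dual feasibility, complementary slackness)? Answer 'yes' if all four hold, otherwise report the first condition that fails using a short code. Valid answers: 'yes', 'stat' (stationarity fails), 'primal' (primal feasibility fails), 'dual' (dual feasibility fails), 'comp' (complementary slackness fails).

Gradient of f: grad f(x) = Q x + c = (9, 6)
Constraint values g_i(x) = a_i^T x - b_i:
  g_1((-1, 1)) = -4
  g_2((-1, 1)) = -3
Stationarity residual: grad f(x) + sum_i lambda_i a_i = (0, 0)
  -> stationarity OK
Primal feasibility (all g_i <= 0): OK
Dual feasibility (all lambda_i >= 0): OK
Complementary slackness (lambda_i * g_i(x) = 0 for all i): FAILS

Verdict: the first failing condition is complementary_slackness -> comp.

comp


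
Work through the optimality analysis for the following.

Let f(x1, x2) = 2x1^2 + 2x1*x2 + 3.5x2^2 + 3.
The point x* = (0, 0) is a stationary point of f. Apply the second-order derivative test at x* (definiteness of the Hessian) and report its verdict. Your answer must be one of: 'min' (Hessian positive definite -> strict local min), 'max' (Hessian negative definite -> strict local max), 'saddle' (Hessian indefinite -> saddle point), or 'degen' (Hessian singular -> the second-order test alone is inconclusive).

Compute the Hessian H = grad^2 f:
  H = [[4, 2], [2, 7]]
Verify stationarity: grad f(x*) = H x* + g = (0, 0).
Eigenvalues of H: 3, 8.
Both eigenvalues > 0, so H is positive definite -> x* is a strict local min.

min


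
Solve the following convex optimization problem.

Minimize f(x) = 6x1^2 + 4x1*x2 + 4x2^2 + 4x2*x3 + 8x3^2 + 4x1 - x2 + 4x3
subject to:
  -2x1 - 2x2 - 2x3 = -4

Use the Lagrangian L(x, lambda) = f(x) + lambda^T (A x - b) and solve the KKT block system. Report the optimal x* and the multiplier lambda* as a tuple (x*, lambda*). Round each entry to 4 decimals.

Form the Lagrangian:
  L(x, lambda) = (1/2) x^T Q x + c^T x + lambda^T (A x - b)
Stationarity (grad_x L = 0): Q x + c + A^T lambda = 0.
Primal feasibility: A x = b.

This gives the KKT block system:
  [ Q   A^T ] [ x     ]   [-c ]
  [ A    0  ] [ lambda ] = [ b ]

Solving the linear system:
  x*      = (0.25, 1.5625, 0.1875)
  lambda* = (6.625)
  f(x*)   = 13.3438

x* = (0.25, 1.5625, 0.1875), lambda* = (6.625)


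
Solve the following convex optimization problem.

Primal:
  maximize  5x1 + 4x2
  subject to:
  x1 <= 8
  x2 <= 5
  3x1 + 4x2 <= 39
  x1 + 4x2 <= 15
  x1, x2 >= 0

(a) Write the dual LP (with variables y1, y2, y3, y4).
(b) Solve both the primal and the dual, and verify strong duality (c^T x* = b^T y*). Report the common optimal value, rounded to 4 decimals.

The standard primal-dual pair for 'max c^T x s.t. A x <= b, x >= 0' is:
  Dual:  min b^T y  s.t.  A^T y >= c,  y >= 0.

So the dual LP is:
  minimize  8y1 + 5y2 + 39y3 + 15y4
  subject to:
    y1 + 3y3 + y4 >= 5
    y2 + 4y3 + 4y4 >= 4
    y1, y2, y3, y4 >= 0

Solving the primal: x* = (8, 1.75).
  primal value c^T x* = 47.
Solving the dual: y* = (4, 0, 0, 1).
  dual value b^T y* = 47.
Strong duality: c^T x* = b^T y*. Confirmed.

47


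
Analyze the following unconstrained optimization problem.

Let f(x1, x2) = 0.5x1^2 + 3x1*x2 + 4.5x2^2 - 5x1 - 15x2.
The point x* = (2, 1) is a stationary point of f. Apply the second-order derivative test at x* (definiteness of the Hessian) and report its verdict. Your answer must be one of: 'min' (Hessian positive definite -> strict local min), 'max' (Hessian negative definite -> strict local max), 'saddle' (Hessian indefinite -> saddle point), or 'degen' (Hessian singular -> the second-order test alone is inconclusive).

Compute the Hessian H = grad^2 f:
  H = [[1, 3], [3, 9]]
Verify stationarity: grad f(x*) = H x* + g = (0, 0).
Eigenvalues of H: 0, 10.
H has a zero eigenvalue (singular; positive semidefinite but not definite), so H is neither positive definite, negative definite, nor indefinite. The second-order test alone is inconclusive -> degen.
(Indeed, f is constant along the null direction of H through x*, so x* is not a strict local extremum.)

degen


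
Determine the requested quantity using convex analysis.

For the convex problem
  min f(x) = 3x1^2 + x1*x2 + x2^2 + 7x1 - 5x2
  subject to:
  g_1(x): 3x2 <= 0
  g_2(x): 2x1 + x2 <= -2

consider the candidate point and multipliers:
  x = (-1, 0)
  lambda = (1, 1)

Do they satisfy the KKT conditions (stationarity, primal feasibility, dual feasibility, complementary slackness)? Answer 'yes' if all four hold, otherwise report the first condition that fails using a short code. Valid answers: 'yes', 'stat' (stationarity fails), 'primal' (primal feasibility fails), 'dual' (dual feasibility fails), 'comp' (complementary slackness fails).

Gradient of f: grad f(x) = Q x + c = (1, -6)
Constraint values g_i(x) = a_i^T x - b_i:
  g_1((-1, 0)) = 0
  g_2((-1, 0)) = 0
Stationarity residual: grad f(x) + sum_i lambda_i a_i = (3, -2)
  -> stationarity FAILS
Primal feasibility (all g_i <= 0): OK
Dual feasibility (all lambda_i >= 0): OK
Complementary slackness (lambda_i * g_i(x) = 0 for all i): OK

Verdict: the first failing condition is stationarity -> stat.

stat


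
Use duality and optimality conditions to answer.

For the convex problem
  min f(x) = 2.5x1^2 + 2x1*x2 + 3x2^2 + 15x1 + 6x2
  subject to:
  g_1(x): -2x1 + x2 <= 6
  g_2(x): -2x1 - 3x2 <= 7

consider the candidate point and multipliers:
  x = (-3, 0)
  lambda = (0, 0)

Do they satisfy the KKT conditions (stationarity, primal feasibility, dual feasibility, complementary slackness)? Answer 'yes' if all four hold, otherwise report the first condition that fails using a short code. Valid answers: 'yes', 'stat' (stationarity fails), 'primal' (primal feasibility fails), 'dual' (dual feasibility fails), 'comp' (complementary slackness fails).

Gradient of f: grad f(x) = Q x + c = (0, 0)
Constraint values g_i(x) = a_i^T x - b_i:
  g_1((-3, 0)) = 0
  g_2((-3, 0)) = -1
Stationarity residual: grad f(x) + sum_i lambda_i a_i = (0, 0)
  -> stationarity OK
Primal feasibility (all g_i <= 0): OK
Dual feasibility (all lambda_i >= 0): OK
Complementary slackness (lambda_i * g_i(x) = 0 for all i): OK

Verdict: yes, KKT holds.

yes


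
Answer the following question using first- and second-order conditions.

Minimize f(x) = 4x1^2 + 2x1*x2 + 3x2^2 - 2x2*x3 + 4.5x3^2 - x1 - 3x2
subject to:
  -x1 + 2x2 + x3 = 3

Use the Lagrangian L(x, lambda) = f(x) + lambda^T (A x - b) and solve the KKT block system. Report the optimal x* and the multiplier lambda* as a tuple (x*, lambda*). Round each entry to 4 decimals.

Form the Lagrangian:
  L(x, lambda) = (1/2) x^T Q x + c^T x + lambda^T (A x - b)
Stationarity (grad_x L = 0): Q x + c + A^T lambda = 0.
Primal feasibility: A x = b.

This gives the KKT block system:
  [ Q   A^T ] [ x     ]   [-c ]
  [ A    0  ] [ lambda ] = [ b ]

Solving the linear system:
  x*      = (-0.3156, 1.1464, 0.3916)
  lambda* = (-1.2319)
  f(x*)   = 0.2861

x* = (-0.3156, 1.1464, 0.3916), lambda* = (-1.2319)


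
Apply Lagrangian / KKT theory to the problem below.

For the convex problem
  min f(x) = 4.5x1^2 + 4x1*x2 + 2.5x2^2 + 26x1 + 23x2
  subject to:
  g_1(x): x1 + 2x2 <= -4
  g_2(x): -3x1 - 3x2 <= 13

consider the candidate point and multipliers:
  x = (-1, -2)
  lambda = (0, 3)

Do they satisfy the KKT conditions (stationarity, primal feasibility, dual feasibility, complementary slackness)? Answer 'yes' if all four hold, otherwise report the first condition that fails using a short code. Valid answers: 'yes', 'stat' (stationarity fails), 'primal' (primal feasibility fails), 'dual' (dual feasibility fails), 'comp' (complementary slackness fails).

Gradient of f: grad f(x) = Q x + c = (9, 9)
Constraint values g_i(x) = a_i^T x - b_i:
  g_1((-1, -2)) = -1
  g_2((-1, -2)) = -4
Stationarity residual: grad f(x) + sum_i lambda_i a_i = (0, 0)
  -> stationarity OK
Primal feasibility (all g_i <= 0): OK
Dual feasibility (all lambda_i >= 0): OK
Complementary slackness (lambda_i * g_i(x) = 0 for all i): FAILS

Verdict: the first failing condition is complementary_slackness -> comp.

comp


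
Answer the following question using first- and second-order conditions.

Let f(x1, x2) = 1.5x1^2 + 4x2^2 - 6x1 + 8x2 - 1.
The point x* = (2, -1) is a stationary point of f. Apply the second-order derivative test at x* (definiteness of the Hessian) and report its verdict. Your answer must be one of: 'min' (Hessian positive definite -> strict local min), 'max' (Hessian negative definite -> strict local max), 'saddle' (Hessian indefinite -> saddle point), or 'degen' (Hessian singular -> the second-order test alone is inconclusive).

Compute the Hessian H = grad^2 f:
  H = [[3, 0], [0, 8]]
Verify stationarity: grad f(x*) = H x* + g = (0, 0).
Eigenvalues of H: 3, 8.
Both eigenvalues > 0, so H is positive definite -> x* is a strict local min.

min


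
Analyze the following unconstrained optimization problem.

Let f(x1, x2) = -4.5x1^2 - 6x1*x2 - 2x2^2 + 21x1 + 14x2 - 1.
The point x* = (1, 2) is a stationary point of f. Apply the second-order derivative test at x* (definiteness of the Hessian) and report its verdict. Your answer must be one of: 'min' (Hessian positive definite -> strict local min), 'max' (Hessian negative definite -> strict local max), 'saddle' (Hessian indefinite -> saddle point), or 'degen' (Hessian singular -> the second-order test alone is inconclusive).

Compute the Hessian H = grad^2 f:
  H = [[-9, -6], [-6, -4]]
Verify stationarity: grad f(x*) = H x* + g = (0, 0).
Eigenvalues of H: -13, 0.
H has a zero eigenvalue (singular; negative semidefinite but not definite), so H is neither positive definite, negative definite, nor indefinite. The second-order test alone is inconclusive -> degen.
(Indeed, f is constant along the null direction of H through x*, so x* is not a strict local extremum.)

degen


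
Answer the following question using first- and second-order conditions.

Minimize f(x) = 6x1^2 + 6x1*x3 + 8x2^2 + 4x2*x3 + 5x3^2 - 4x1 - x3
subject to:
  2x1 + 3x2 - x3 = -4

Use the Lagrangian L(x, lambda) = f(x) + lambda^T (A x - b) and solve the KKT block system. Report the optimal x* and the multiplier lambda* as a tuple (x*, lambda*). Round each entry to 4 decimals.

Form the Lagrangian:
  L(x, lambda) = (1/2) x^T Q x + c^T x + lambda^T (A x - b)
Stationarity (grad_x L = 0): Q x + c + A^T lambda = 0.
Primal feasibility: A x = b.

This gives the KKT block system:
  [ Q   A^T ] [ x     ]   [-c ]
  [ A    0  ] [ lambda ] = [ b ]

Solving the linear system:
  x*      = (-0.5242, -0.6763, 0.9227)
  lambda* = (2.3768)
  f(x*)   = 5.3406

x* = (-0.5242, -0.6763, 0.9227), lambda* = (2.3768)


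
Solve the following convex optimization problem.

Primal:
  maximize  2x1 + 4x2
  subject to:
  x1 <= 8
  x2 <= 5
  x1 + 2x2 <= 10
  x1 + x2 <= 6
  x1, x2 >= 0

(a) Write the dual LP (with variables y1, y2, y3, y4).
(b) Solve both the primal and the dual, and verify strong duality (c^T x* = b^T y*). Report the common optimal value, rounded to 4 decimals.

The standard primal-dual pair for 'max c^T x s.t. A x <= b, x >= 0' is:
  Dual:  min b^T y  s.t.  A^T y >= c,  y >= 0.

So the dual LP is:
  minimize  8y1 + 5y2 + 10y3 + 6y4
  subject to:
    y1 + y3 + y4 >= 2
    y2 + 2y3 + y4 >= 4
    y1, y2, y3, y4 >= 0

Solving the primal: x* = (2, 4).
  primal value c^T x* = 20.
Solving the dual: y* = (0, 0, 2, 0).
  dual value b^T y* = 20.
Strong duality: c^T x* = b^T y*. Confirmed.

20


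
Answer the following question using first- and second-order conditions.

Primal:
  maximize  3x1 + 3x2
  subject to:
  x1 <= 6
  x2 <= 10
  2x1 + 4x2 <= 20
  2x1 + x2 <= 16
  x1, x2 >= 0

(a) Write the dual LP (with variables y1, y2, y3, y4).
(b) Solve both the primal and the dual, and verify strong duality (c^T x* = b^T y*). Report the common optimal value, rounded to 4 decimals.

The standard primal-dual pair for 'max c^T x s.t. A x <= b, x >= 0' is:
  Dual:  min b^T y  s.t.  A^T y >= c,  y >= 0.

So the dual LP is:
  minimize  6y1 + 10y2 + 20y3 + 16y4
  subject to:
    y1 + 2y3 + 2y4 >= 3
    y2 + 4y3 + y4 >= 3
    y1, y2, y3, y4 >= 0

Solving the primal: x* = (6, 2).
  primal value c^T x* = 24.
Solving the dual: y* = (1.5, 0, 0.75, 0).
  dual value b^T y* = 24.
Strong duality: c^T x* = b^T y*. Confirmed.

24


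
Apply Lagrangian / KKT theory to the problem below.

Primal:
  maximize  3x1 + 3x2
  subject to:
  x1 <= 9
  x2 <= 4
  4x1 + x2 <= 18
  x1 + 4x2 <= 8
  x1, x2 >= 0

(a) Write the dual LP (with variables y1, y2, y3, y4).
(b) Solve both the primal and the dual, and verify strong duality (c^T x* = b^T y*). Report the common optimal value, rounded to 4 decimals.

The standard primal-dual pair for 'max c^T x s.t. A x <= b, x >= 0' is:
  Dual:  min b^T y  s.t.  A^T y >= c,  y >= 0.

So the dual LP is:
  minimize  9y1 + 4y2 + 18y3 + 8y4
  subject to:
    y1 + 4y3 + y4 >= 3
    y2 + y3 + 4y4 >= 3
    y1, y2, y3, y4 >= 0

Solving the primal: x* = (4.2667, 0.9333).
  primal value c^T x* = 15.6.
Solving the dual: y* = (0, 0, 0.6, 0.6).
  dual value b^T y* = 15.6.
Strong duality: c^T x* = b^T y*. Confirmed.

15.6


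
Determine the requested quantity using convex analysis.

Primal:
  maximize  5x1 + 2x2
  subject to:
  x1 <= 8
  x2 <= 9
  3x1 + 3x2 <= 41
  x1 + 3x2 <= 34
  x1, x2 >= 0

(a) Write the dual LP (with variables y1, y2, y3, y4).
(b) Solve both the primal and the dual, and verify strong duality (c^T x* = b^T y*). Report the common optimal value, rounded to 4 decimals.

The standard primal-dual pair for 'max c^T x s.t. A x <= b, x >= 0' is:
  Dual:  min b^T y  s.t.  A^T y >= c,  y >= 0.

So the dual LP is:
  minimize  8y1 + 9y2 + 41y3 + 34y4
  subject to:
    y1 + 3y3 + y4 >= 5
    y2 + 3y3 + 3y4 >= 2
    y1, y2, y3, y4 >= 0

Solving the primal: x* = (8, 5.6667).
  primal value c^T x* = 51.3333.
Solving the dual: y* = (3, 0, 0.6667, 0).
  dual value b^T y* = 51.3333.
Strong duality: c^T x* = b^T y*. Confirmed.

51.3333


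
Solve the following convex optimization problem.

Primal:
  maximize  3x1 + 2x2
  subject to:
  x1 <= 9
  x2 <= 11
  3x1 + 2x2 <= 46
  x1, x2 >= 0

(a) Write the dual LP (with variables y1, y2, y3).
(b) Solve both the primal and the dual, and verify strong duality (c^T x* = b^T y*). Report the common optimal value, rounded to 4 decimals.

The standard primal-dual pair for 'max c^T x s.t. A x <= b, x >= 0' is:
  Dual:  min b^T y  s.t.  A^T y >= c,  y >= 0.

So the dual LP is:
  minimize  9y1 + 11y2 + 46y3
  subject to:
    y1 + 3y3 >= 3
    y2 + 2y3 >= 2
    y1, y2, y3 >= 0

Solving the primal: x* = (8, 11).
  primal value c^T x* = 46.
Solving the dual: y* = (0, 0, 1).
  dual value b^T y* = 46.
Strong duality: c^T x* = b^T y*. Confirmed.

46


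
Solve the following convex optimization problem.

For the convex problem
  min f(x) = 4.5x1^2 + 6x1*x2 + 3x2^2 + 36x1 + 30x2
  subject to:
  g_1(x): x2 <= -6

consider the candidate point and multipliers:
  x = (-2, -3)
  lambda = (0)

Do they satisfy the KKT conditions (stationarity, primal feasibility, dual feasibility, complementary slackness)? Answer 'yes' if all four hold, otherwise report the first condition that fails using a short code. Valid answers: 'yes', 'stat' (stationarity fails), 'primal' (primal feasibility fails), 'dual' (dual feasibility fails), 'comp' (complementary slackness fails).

Gradient of f: grad f(x) = Q x + c = (0, 0)
Constraint values g_i(x) = a_i^T x - b_i:
  g_1((-2, -3)) = 3
Stationarity residual: grad f(x) + sum_i lambda_i a_i = (0, 0)
  -> stationarity OK
Primal feasibility (all g_i <= 0): FAILS
Dual feasibility (all lambda_i >= 0): OK
Complementary slackness (lambda_i * g_i(x) = 0 for all i): OK

Verdict: the first failing condition is primal_feasibility -> primal.

primal


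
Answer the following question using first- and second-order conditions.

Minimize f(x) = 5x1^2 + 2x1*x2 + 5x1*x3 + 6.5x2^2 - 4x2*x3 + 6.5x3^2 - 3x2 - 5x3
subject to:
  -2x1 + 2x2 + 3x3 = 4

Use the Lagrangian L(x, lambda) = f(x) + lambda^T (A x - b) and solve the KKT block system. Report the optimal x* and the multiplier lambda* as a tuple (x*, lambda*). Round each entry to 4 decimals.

Form the Lagrangian:
  L(x, lambda) = (1/2) x^T Q x + c^T x + lambda^T (A x - b)
Stationarity (grad_x L = 0): Q x + c + A^T lambda = 0.
Primal feasibility: A x = b.

This gives the KKT block system:
  [ Q   A^T ] [ x     ]   [-c ]
  [ A    0  ] [ lambda ] = [ b ]

Solving the linear system:
  x*      = (-0.4424, 0.5072, 0.7002)
  lambda* = (0.0459)
  f(x*)   = -2.6032

x* = (-0.4424, 0.5072, 0.7002), lambda* = (0.0459)


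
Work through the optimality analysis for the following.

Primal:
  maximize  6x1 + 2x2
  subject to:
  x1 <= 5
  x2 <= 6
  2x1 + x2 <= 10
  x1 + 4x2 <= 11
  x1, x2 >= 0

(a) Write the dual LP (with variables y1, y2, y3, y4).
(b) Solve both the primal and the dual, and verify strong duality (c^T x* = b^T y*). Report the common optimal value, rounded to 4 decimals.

The standard primal-dual pair for 'max c^T x s.t. A x <= b, x >= 0' is:
  Dual:  min b^T y  s.t.  A^T y >= c,  y >= 0.

So the dual LP is:
  minimize  5y1 + 6y2 + 10y3 + 11y4
  subject to:
    y1 + 2y3 + y4 >= 6
    y2 + y3 + 4y4 >= 2
    y1, y2, y3, y4 >= 0

Solving the primal: x* = (5, 0).
  primal value c^T x* = 30.
Solving the dual: y* = (2, 0, 2, 0).
  dual value b^T y* = 30.
Strong duality: c^T x* = b^T y*. Confirmed.

30


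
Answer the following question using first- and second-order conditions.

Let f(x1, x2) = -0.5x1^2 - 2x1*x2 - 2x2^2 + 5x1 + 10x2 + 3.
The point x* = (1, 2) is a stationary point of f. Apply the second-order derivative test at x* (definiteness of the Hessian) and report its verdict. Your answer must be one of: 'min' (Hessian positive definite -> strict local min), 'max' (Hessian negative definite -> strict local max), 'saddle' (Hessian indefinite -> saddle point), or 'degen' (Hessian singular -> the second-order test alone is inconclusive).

Compute the Hessian H = grad^2 f:
  H = [[-1, -2], [-2, -4]]
Verify stationarity: grad f(x*) = H x* + g = (0, 0).
Eigenvalues of H: -5, 0.
H has a zero eigenvalue (singular; negative semidefinite but not definite), so H is neither positive definite, negative definite, nor indefinite. The second-order test alone is inconclusive -> degen.
(Indeed, f is constant along the null direction of H through x*, so x* is not a strict local extremum.)

degen


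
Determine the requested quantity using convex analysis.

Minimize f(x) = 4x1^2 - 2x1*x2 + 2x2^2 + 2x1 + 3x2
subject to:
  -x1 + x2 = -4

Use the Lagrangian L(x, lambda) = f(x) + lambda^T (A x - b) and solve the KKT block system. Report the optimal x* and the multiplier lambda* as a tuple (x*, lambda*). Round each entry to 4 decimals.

Form the Lagrangian:
  L(x, lambda) = (1/2) x^T Q x + c^T x + lambda^T (A x - b)
Stationarity (grad_x L = 0): Q x + c + A^T lambda = 0.
Primal feasibility: A x = b.

This gives the KKT block system:
  [ Q   A^T ] [ x     ]   [-c ]
  [ A    0  ] [ lambda ] = [ b ]

Solving the linear system:
  x*      = (0.375, -3.625)
  lambda* = (12.25)
  f(x*)   = 19.4375

x* = (0.375, -3.625), lambda* = (12.25)


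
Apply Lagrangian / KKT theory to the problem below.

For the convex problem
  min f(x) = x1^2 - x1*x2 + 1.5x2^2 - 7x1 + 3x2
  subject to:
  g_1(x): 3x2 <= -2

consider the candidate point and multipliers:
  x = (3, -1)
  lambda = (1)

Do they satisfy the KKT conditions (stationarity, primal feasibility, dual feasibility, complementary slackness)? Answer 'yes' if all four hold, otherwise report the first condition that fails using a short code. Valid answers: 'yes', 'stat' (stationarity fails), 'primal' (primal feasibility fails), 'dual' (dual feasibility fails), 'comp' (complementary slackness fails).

Gradient of f: grad f(x) = Q x + c = (0, -3)
Constraint values g_i(x) = a_i^T x - b_i:
  g_1((3, -1)) = -1
Stationarity residual: grad f(x) + sum_i lambda_i a_i = (0, 0)
  -> stationarity OK
Primal feasibility (all g_i <= 0): OK
Dual feasibility (all lambda_i >= 0): OK
Complementary slackness (lambda_i * g_i(x) = 0 for all i): FAILS

Verdict: the first failing condition is complementary_slackness -> comp.

comp


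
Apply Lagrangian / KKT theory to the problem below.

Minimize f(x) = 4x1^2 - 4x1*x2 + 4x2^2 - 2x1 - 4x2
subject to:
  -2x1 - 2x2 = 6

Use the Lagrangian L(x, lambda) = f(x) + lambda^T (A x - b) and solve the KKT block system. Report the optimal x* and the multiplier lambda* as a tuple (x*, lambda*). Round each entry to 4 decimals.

Form the Lagrangian:
  L(x, lambda) = (1/2) x^T Q x + c^T x + lambda^T (A x - b)
Stationarity (grad_x L = 0): Q x + c + A^T lambda = 0.
Primal feasibility: A x = b.

This gives the KKT block system:
  [ Q   A^T ] [ x     ]   [-c ]
  [ A    0  ] [ lambda ] = [ b ]

Solving the linear system:
  x*      = (-1.5833, -1.4167)
  lambda* = (-4.5)
  f(x*)   = 17.9167

x* = (-1.5833, -1.4167), lambda* = (-4.5)


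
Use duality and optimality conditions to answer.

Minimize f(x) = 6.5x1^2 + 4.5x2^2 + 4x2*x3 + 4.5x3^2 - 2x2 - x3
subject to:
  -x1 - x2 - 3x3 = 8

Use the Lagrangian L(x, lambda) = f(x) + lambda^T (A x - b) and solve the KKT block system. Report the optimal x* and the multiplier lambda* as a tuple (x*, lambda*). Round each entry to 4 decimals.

Form the Lagrangian:
  L(x, lambda) = (1/2) x^T Q x + c^T x + lambda^T (A x - b)
Stationarity (grad_x L = 0): Q x + c + A^T lambda = 0.
Primal feasibility: A x = b.

This gives the KKT block system:
  [ Q   A^T ] [ x     ]   [-c ]
  [ A    0  ] [ lambda ] = [ b ]

Solving the linear system:
  x*      = (-0.5818, 0.5645, -2.6609)
  lambda* = (-7.5634)
  f(x*)   = 31.0195

x* = (-0.5818, 0.5645, -2.6609), lambda* = (-7.5634)


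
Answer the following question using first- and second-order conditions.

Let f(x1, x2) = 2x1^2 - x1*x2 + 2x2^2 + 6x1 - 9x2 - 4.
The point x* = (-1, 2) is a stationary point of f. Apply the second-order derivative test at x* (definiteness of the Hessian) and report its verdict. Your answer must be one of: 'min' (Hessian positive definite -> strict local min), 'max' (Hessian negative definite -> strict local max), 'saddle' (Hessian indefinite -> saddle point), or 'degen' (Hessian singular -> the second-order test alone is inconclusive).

Compute the Hessian H = grad^2 f:
  H = [[4, -1], [-1, 4]]
Verify stationarity: grad f(x*) = H x* + g = (0, 0).
Eigenvalues of H: 3, 5.
Both eigenvalues > 0, so H is positive definite -> x* is a strict local min.

min


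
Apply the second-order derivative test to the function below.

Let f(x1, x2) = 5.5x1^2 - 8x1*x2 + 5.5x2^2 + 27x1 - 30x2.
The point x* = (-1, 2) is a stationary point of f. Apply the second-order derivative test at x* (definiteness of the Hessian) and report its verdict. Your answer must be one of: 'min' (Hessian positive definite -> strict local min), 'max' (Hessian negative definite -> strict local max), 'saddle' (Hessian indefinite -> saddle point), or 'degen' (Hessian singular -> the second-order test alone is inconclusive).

Compute the Hessian H = grad^2 f:
  H = [[11, -8], [-8, 11]]
Verify stationarity: grad f(x*) = H x* + g = (0, 0).
Eigenvalues of H: 3, 19.
Both eigenvalues > 0, so H is positive definite -> x* is a strict local min.

min


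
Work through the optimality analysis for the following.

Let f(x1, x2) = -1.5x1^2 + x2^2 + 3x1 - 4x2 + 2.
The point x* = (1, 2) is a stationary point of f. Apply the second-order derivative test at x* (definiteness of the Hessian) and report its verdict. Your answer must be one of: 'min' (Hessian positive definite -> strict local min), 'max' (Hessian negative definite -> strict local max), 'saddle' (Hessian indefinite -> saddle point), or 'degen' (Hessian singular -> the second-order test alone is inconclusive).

Compute the Hessian H = grad^2 f:
  H = [[-3, 0], [0, 2]]
Verify stationarity: grad f(x*) = H x* + g = (0, 0).
Eigenvalues of H: -3, 2.
Eigenvalues have mixed signs, so H is indefinite -> x* is a saddle point.

saddle


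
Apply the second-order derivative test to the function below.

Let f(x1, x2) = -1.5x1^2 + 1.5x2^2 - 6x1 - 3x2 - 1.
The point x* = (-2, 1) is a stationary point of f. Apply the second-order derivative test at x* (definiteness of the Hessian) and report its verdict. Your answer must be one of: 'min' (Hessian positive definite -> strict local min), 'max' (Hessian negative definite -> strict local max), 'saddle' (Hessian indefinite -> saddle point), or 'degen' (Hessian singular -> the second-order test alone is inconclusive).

Compute the Hessian H = grad^2 f:
  H = [[-3, 0], [0, 3]]
Verify stationarity: grad f(x*) = H x* + g = (0, 0).
Eigenvalues of H: -3, 3.
Eigenvalues have mixed signs, so H is indefinite -> x* is a saddle point.

saddle


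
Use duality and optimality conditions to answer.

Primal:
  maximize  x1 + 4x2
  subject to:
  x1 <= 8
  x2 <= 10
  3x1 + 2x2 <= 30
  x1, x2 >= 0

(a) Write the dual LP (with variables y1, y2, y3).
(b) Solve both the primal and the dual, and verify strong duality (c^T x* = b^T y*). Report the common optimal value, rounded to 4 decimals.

The standard primal-dual pair for 'max c^T x s.t. A x <= b, x >= 0' is:
  Dual:  min b^T y  s.t.  A^T y >= c,  y >= 0.

So the dual LP is:
  minimize  8y1 + 10y2 + 30y3
  subject to:
    y1 + 3y3 >= 1
    y2 + 2y3 >= 4
    y1, y2, y3 >= 0

Solving the primal: x* = (3.3333, 10).
  primal value c^T x* = 43.3333.
Solving the dual: y* = (0, 3.3333, 0.3333).
  dual value b^T y* = 43.3333.
Strong duality: c^T x* = b^T y*. Confirmed.

43.3333


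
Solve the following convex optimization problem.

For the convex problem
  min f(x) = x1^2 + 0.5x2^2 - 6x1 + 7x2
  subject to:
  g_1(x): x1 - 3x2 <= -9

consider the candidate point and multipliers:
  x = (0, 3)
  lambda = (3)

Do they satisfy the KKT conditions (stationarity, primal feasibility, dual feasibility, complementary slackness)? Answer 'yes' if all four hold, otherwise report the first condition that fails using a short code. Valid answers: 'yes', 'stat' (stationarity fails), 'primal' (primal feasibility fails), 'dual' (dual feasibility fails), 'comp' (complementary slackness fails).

Gradient of f: grad f(x) = Q x + c = (-6, 10)
Constraint values g_i(x) = a_i^T x - b_i:
  g_1((0, 3)) = 0
Stationarity residual: grad f(x) + sum_i lambda_i a_i = (-3, 1)
  -> stationarity FAILS
Primal feasibility (all g_i <= 0): OK
Dual feasibility (all lambda_i >= 0): OK
Complementary slackness (lambda_i * g_i(x) = 0 for all i): OK

Verdict: the first failing condition is stationarity -> stat.

stat


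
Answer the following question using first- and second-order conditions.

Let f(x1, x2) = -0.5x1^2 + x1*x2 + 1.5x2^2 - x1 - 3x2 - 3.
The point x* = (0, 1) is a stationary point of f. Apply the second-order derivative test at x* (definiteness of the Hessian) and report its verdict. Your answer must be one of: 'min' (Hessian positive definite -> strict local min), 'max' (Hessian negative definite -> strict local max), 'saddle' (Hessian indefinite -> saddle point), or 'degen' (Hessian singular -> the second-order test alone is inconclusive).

Compute the Hessian H = grad^2 f:
  H = [[-1, 1], [1, 3]]
Verify stationarity: grad f(x*) = H x* + g = (0, 0).
Eigenvalues of H: -1.2361, 3.2361.
Eigenvalues have mixed signs, so H is indefinite -> x* is a saddle point.

saddle


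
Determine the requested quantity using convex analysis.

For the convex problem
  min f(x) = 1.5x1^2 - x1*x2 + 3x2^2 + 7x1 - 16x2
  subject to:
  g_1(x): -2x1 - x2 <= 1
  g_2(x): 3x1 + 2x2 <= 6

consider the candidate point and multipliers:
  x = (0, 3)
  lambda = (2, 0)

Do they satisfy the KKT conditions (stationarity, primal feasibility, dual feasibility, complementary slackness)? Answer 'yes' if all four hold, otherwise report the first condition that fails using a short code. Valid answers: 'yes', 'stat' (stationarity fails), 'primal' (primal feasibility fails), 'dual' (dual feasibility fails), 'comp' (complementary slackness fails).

Gradient of f: grad f(x) = Q x + c = (4, 2)
Constraint values g_i(x) = a_i^T x - b_i:
  g_1((0, 3)) = -4
  g_2((0, 3)) = 0
Stationarity residual: grad f(x) + sum_i lambda_i a_i = (0, 0)
  -> stationarity OK
Primal feasibility (all g_i <= 0): OK
Dual feasibility (all lambda_i >= 0): OK
Complementary slackness (lambda_i * g_i(x) = 0 for all i): FAILS

Verdict: the first failing condition is complementary_slackness -> comp.

comp


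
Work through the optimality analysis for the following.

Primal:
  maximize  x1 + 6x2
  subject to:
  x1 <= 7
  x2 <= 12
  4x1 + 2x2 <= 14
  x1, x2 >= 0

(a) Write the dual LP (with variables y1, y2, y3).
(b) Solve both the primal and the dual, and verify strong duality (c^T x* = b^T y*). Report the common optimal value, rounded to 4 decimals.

The standard primal-dual pair for 'max c^T x s.t. A x <= b, x >= 0' is:
  Dual:  min b^T y  s.t.  A^T y >= c,  y >= 0.

So the dual LP is:
  minimize  7y1 + 12y2 + 14y3
  subject to:
    y1 + 4y3 >= 1
    y2 + 2y3 >= 6
    y1, y2, y3 >= 0

Solving the primal: x* = (0, 7).
  primal value c^T x* = 42.
Solving the dual: y* = (0, 0, 3).
  dual value b^T y* = 42.
Strong duality: c^T x* = b^T y*. Confirmed.

42


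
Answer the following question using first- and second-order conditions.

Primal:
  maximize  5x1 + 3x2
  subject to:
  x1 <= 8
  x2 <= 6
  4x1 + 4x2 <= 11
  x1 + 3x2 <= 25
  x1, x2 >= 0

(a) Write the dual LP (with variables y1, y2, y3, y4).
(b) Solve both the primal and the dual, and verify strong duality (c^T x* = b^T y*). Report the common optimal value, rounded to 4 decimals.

The standard primal-dual pair for 'max c^T x s.t. A x <= b, x >= 0' is:
  Dual:  min b^T y  s.t.  A^T y >= c,  y >= 0.

So the dual LP is:
  minimize  8y1 + 6y2 + 11y3 + 25y4
  subject to:
    y1 + 4y3 + y4 >= 5
    y2 + 4y3 + 3y4 >= 3
    y1, y2, y3, y4 >= 0

Solving the primal: x* = (2.75, 0).
  primal value c^T x* = 13.75.
Solving the dual: y* = (0, 0, 1.25, 0).
  dual value b^T y* = 13.75.
Strong duality: c^T x* = b^T y*. Confirmed.

13.75


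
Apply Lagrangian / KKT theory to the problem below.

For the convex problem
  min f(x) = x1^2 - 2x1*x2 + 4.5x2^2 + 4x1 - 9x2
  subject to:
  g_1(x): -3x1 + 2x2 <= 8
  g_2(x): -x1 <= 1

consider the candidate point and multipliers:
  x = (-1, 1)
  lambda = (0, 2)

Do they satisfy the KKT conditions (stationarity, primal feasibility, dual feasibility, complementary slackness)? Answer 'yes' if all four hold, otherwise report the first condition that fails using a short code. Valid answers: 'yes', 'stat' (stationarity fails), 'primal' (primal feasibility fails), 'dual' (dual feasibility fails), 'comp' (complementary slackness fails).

Gradient of f: grad f(x) = Q x + c = (0, 2)
Constraint values g_i(x) = a_i^T x - b_i:
  g_1((-1, 1)) = -3
  g_2((-1, 1)) = 0
Stationarity residual: grad f(x) + sum_i lambda_i a_i = (-2, 2)
  -> stationarity FAILS
Primal feasibility (all g_i <= 0): OK
Dual feasibility (all lambda_i >= 0): OK
Complementary slackness (lambda_i * g_i(x) = 0 for all i): OK

Verdict: the first failing condition is stationarity -> stat.

stat


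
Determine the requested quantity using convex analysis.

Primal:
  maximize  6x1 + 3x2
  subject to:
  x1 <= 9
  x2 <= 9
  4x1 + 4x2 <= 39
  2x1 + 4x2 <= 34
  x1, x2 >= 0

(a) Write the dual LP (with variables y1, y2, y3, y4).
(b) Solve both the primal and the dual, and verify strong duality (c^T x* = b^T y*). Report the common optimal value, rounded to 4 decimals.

The standard primal-dual pair for 'max c^T x s.t. A x <= b, x >= 0' is:
  Dual:  min b^T y  s.t.  A^T y >= c,  y >= 0.

So the dual LP is:
  minimize  9y1 + 9y2 + 39y3 + 34y4
  subject to:
    y1 + 4y3 + 2y4 >= 6
    y2 + 4y3 + 4y4 >= 3
    y1, y2, y3, y4 >= 0

Solving the primal: x* = (9, 0.75).
  primal value c^T x* = 56.25.
Solving the dual: y* = (3, 0, 0.75, 0).
  dual value b^T y* = 56.25.
Strong duality: c^T x* = b^T y*. Confirmed.

56.25


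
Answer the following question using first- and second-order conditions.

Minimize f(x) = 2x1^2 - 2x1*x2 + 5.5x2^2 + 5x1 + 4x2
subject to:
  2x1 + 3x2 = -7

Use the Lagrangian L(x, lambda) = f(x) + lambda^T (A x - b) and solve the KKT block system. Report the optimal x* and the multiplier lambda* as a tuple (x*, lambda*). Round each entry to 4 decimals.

Form the Lagrangian:
  L(x, lambda) = (1/2) x^T Q x + c^T x + lambda^T (A x - b)
Stationarity (grad_x L = 0): Q x + c + A^T lambda = 0.
Primal feasibility: A x = b.

This gives the KKT block system:
  [ Q   A^T ] [ x     ]   [-c ]
  [ A    0  ] [ lambda ] = [ b ]

Solving the linear system:
  x*      = (-2.0865, -0.9423)
  lambda* = (0.7308)
  f(x*)   = -4.5433

x* = (-2.0865, -0.9423), lambda* = (0.7308)


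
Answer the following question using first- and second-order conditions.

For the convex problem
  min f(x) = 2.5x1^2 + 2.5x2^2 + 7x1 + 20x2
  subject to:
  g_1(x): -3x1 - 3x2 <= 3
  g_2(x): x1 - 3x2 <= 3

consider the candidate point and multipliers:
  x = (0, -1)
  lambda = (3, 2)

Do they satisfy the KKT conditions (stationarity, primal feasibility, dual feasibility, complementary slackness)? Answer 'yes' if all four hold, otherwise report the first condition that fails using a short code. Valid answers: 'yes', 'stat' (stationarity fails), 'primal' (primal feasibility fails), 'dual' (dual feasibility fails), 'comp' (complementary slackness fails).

Gradient of f: grad f(x) = Q x + c = (7, 15)
Constraint values g_i(x) = a_i^T x - b_i:
  g_1((0, -1)) = 0
  g_2((0, -1)) = 0
Stationarity residual: grad f(x) + sum_i lambda_i a_i = (0, 0)
  -> stationarity OK
Primal feasibility (all g_i <= 0): OK
Dual feasibility (all lambda_i >= 0): OK
Complementary slackness (lambda_i * g_i(x) = 0 for all i): OK

Verdict: yes, KKT holds.

yes


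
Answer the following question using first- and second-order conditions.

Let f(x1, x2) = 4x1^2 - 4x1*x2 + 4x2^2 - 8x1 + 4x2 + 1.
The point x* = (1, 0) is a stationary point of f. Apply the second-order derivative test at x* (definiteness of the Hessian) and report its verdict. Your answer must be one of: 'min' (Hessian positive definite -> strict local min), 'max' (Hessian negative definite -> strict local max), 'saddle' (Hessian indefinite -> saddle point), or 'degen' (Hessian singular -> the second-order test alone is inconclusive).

Compute the Hessian H = grad^2 f:
  H = [[8, -4], [-4, 8]]
Verify stationarity: grad f(x*) = H x* + g = (0, 0).
Eigenvalues of H: 4, 12.
Both eigenvalues > 0, so H is positive definite -> x* is a strict local min.

min


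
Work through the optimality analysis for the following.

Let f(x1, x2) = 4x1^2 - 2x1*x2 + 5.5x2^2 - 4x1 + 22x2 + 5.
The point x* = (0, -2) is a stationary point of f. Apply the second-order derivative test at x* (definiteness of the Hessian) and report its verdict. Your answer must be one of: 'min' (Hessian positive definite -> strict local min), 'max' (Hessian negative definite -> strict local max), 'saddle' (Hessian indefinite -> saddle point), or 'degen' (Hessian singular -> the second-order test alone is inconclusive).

Compute the Hessian H = grad^2 f:
  H = [[8, -2], [-2, 11]]
Verify stationarity: grad f(x*) = H x* + g = (0, 0).
Eigenvalues of H: 7, 12.
Both eigenvalues > 0, so H is positive definite -> x* is a strict local min.

min


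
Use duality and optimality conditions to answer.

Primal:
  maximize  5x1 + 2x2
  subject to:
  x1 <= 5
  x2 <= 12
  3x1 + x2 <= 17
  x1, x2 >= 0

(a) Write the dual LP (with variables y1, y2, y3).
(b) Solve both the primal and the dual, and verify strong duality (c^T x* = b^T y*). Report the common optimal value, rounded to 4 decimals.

The standard primal-dual pair for 'max c^T x s.t. A x <= b, x >= 0' is:
  Dual:  min b^T y  s.t.  A^T y >= c,  y >= 0.

So the dual LP is:
  minimize  5y1 + 12y2 + 17y3
  subject to:
    y1 + 3y3 >= 5
    y2 + y3 >= 2
    y1, y2, y3 >= 0

Solving the primal: x* = (1.6667, 12).
  primal value c^T x* = 32.3333.
Solving the dual: y* = (0, 0.3333, 1.6667).
  dual value b^T y* = 32.3333.
Strong duality: c^T x* = b^T y*. Confirmed.

32.3333


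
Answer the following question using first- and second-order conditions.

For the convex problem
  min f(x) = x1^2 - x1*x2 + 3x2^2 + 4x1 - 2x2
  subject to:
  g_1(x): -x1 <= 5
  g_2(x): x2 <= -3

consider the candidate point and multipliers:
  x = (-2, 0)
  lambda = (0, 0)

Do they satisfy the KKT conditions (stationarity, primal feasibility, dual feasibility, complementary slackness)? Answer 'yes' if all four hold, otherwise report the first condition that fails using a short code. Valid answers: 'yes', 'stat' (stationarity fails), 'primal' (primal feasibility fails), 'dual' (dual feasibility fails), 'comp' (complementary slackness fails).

Gradient of f: grad f(x) = Q x + c = (0, 0)
Constraint values g_i(x) = a_i^T x - b_i:
  g_1((-2, 0)) = -3
  g_2((-2, 0)) = 3
Stationarity residual: grad f(x) + sum_i lambda_i a_i = (0, 0)
  -> stationarity OK
Primal feasibility (all g_i <= 0): FAILS
Dual feasibility (all lambda_i >= 0): OK
Complementary slackness (lambda_i * g_i(x) = 0 for all i): OK

Verdict: the first failing condition is primal_feasibility -> primal.

primal


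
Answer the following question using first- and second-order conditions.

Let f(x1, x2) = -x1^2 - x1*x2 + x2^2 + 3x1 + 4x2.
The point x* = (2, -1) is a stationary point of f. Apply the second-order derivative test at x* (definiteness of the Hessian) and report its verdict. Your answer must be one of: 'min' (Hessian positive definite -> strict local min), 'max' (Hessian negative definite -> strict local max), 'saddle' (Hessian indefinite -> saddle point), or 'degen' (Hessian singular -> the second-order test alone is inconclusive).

Compute the Hessian H = grad^2 f:
  H = [[-2, -1], [-1, 2]]
Verify stationarity: grad f(x*) = H x* + g = (0, 0).
Eigenvalues of H: -2.2361, 2.2361.
Eigenvalues have mixed signs, so H is indefinite -> x* is a saddle point.

saddle


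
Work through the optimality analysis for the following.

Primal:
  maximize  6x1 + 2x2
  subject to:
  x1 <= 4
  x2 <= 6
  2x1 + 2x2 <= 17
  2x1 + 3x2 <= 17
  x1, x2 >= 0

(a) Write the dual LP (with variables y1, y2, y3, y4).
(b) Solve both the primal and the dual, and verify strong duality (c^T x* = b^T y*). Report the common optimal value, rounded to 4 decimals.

The standard primal-dual pair for 'max c^T x s.t. A x <= b, x >= 0' is:
  Dual:  min b^T y  s.t.  A^T y >= c,  y >= 0.

So the dual LP is:
  minimize  4y1 + 6y2 + 17y3 + 17y4
  subject to:
    y1 + 2y3 + 2y4 >= 6
    y2 + 2y3 + 3y4 >= 2
    y1, y2, y3, y4 >= 0

Solving the primal: x* = (4, 3).
  primal value c^T x* = 30.
Solving the dual: y* = (4.6667, 0, 0, 0.6667).
  dual value b^T y* = 30.
Strong duality: c^T x* = b^T y*. Confirmed.

30


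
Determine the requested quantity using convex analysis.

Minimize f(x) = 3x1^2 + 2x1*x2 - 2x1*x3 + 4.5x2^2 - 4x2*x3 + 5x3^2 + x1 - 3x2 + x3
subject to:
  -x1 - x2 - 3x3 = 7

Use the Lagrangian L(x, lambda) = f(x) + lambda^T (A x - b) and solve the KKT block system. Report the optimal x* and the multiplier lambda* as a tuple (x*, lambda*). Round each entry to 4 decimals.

Form the Lagrangian:
  L(x, lambda) = (1/2) x^T Q x + c^T x + lambda^T (A x - b)
Stationarity (grad_x L = 0): Q x + c + A^T lambda = 0.
Primal feasibility: A x = b.

This gives the KKT block system:
  [ Q   A^T ] [ x     ]   [-c ]
  [ A    0  ] [ lambda ] = [ b ]

Solving the linear system:
  x*      = (-1.1875, -0.6033, -1.7364)
  lambda* = (-3.8587)
  f(x*)   = 12.9484

x* = (-1.1875, -0.6033, -1.7364), lambda* = (-3.8587)


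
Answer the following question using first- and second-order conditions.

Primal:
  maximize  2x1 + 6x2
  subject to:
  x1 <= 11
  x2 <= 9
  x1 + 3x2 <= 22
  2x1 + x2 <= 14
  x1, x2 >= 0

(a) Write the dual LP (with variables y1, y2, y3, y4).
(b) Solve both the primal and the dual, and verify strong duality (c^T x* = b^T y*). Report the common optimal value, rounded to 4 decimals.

The standard primal-dual pair for 'max c^T x s.t. A x <= b, x >= 0' is:
  Dual:  min b^T y  s.t.  A^T y >= c,  y >= 0.

So the dual LP is:
  minimize  11y1 + 9y2 + 22y3 + 14y4
  subject to:
    y1 + y3 + 2y4 >= 2
    y2 + 3y3 + y4 >= 6
    y1, y2, y3, y4 >= 0

Solving the primal: x* = (4, 6).
  primal value c^T x* = 44.
Solving the dual: y* = (0, 0, 2, 0).
  dual value b^T y* = 44.
Strong duality: c^T x* = b^T y*. Confirmed.

44
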